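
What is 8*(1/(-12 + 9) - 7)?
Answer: -176/3 ≈ -58.667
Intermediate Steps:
8*(1/(-12 + 9) - 7) = 8*(1/(-3) - 7) = 8*(-1/3 - 7) = 8*(-22/3) = -176/3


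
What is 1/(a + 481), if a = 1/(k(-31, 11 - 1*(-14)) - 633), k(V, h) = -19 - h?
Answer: 677/325636 ≈ 0.0020790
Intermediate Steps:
a = -1/677 (a = 1/((-19 - (11 - 1*(-14))) - 633) = 1/((-19 - (11 + 14)) - 633) = 1/((-19 - 1*25) - 633) = 1/((-19 - 25) - 633) = 1/(-44 - 633) = 1/(-677) = -1/677 ≈ -0.0014771)
1/(a + 481) = 1/(-1/677 + 481) = 1/(325636/677) = 677/325636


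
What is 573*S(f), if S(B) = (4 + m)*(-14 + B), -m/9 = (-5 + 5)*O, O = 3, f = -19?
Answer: -75636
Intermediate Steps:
m = 0 (m = -9*(-5 + 5)*3 = -0*3 = -9*0 = 0)
S(B) = -56 + 4*B (S(B) = (4 + 0)*(-14 + B) = 4*(-14 + B) = -56 + 4*B)
573*S(f) = 573*(-56 + 4*(-19)) = 573*(-56 - 76) = 573*(-132) = -75636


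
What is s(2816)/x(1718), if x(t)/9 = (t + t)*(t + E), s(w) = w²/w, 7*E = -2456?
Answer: 224/3362985 ≈ 6.6607e-5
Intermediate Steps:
E = -2456/7 (E = (⅐)*(-2456) = -2456/7 ≈ -350.86)
s(w) = w
x(t) = 18*t*(-2456/7 + t) (x(t) = 9*((t + t)*(t - 2456/7)) = 9*((2*t)*(-2456/7 + t)) = 9*(2*t*(-2456/7 + t)) = 18*t*(-2456/7 + t))
s(2816)/x(1718) = 2816/(((18/7)*1718*(-2456 + 7*1718))) = 2816/(((18/7)*1718*(-2456 + 12026))) = 2816/(((18/7)*1718*9570)) = 2816/(295942680/7) = 2816*(7/295942680) = 224/3362985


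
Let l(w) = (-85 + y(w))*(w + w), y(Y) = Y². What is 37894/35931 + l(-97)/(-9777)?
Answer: 21788164858/117099129 ≈ 186.07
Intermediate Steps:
l(w) = 2*w*(-85 + w²) (l(w) = (-85 + w²)*(w + w) = (-85 + w²)*(2*w) = 2*w*(-85 + w²))
37894/35931 + l(-97)/(-9777) = 37894/35931 + (2*(-97)*(-85 + (-97)²))/(-9777) = 37894*(1/35931) + (2*(-97)*(-85 + 9409))*(-1/9777) = 37894/35931 + (2*(-97)*9324)*(-1/9777) = 37894/35931 - 1808856*(-1/9777) = 37894/35931 + 602952/3259 = 21788164858/117099129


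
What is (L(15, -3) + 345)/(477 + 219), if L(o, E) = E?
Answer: 57/116 ≈ 0.49138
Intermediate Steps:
(L(15, -3) + 345)/(477 + 219) = (-3 + 345)/(477 + 219) = 342/696 = 342*(1/696) = 57/116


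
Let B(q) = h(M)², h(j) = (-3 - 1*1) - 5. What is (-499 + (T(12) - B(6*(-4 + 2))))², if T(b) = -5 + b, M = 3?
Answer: 328329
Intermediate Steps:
h(j) = -9 (h(j) = (-3 - 1) - 5 = -4 - 5 = -9)
B(q) = 81 (B(q) = (-9)² = 81)
(-499 + (T(12) - B(6*(-4 + 2))))² = (-499 + ((-5 + 12) - 1*81))² = (-499 + (7 - 81))² = (-499 - 74)² = (-573)² = 328329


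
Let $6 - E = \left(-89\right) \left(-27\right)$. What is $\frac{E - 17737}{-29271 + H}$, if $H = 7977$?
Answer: $\frac{10067}{10647} \approx 0.94552$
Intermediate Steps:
$E = -2397$ ($E = 6 - \left(-89\right) \left(-27\right) = 6 - 2403 = -2397$)
$\frac{E - 17737}{-29271 + H} = \frac{-2397 - 17737}{-29271 + 7977} = - \frac{20134}{-21294} = \left(-20134\right) \left(- \frac{1}{21294}\right) = \frac{10067}{10647}$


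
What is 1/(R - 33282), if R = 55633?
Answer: 1/22351 ≈ 4.4741e-5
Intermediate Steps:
1/(R - 33282) = 1/(55633 - 33282) = 1/22351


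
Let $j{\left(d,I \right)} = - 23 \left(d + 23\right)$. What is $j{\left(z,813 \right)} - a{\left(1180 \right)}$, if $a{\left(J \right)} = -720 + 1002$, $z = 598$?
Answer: $-14565$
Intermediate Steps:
$j{\left(d,I \right)} = -529 - 23 d$ ($j{\left(d,I \right)} = - 23 \left(23 + d\right) = -529 - 23 d$)
$a{\left(J \right)} = 282$
$j{\left(z,813 \right)} - a{\left(1180 \right)} = \left(-529 - 13754\right) - 282 = -14283 - 282 = -14565$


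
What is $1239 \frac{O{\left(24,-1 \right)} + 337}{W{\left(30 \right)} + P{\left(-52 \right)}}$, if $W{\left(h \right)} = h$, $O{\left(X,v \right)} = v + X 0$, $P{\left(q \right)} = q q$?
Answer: $\frac{208152}{1367} \approx 152.27$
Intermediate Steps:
$P{\left(q \right)} = q^{2}$
$O{\left(X,v \right)} = v$ ($O{\left(X,v \right)} = v + 0 = v$)
$1239 \frac{O{\left(24,-1 \right)} + 337}{W{\left(30 \right)} + P{\left(-52 \right)}} = 1239 \frac{-1 + 337}{30 + \left(-52\right)^{2}} = 1239 \frac{336}{30 + 2704} = 1239 \cdot \frac{336}{2734} = 1239 \cdot 336 \cdot \frac{1}{2734} = 1239 \cdot \frac{168}{1367} = \frac{208152}{1367}$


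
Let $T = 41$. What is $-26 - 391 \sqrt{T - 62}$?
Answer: $-26 - 391 i \sqrt{21} \approx -26.0 - 1791.8 i$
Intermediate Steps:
$-26 - 391 \sqrt{T - 62} = -26 - 391 \sqrt{41 - 62} = -26 - 391 \sqrt{-21} = -26 - 391 i \sqrt{21}$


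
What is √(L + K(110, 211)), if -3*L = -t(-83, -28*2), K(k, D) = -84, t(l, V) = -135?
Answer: I*√129 ≈ 11.358*I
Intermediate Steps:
L = -45 (L = -(-1)*(-135)/3 = -⅓*135 = -45)
√(L + K(110, 211)) = √(-45 - 84) = √(-129) = I*√129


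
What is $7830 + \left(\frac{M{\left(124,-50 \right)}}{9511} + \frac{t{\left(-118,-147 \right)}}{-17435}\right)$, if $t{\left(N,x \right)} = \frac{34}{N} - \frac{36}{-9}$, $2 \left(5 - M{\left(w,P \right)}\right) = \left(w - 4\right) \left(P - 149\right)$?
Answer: $\frac{76618130261966}{9783632815} \approx 7831.3$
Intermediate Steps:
$M{\left(w,P \right)} = 5 - \frac{\left(-149 + P\right) \left(-4 + w\right)}{2}$ ($M{\left(w,P \right)} = 5 - \frac{\left(w - 4\right) \left(P - 149\right)}{2} = 5 - \frac{\left(-4 + w\right) \left(-149 + P\right)}{2} = 5 - \frac{\left(-149 + P\right) \left(-4 + w\right)}{2}$)
$t{\left(N,x \right)} = 4 + \frac{34}{N}$ ($t{\left(N,x \right)} = \frac{34}{N} - -4 = \frac{34}{N} + 4 = 4 + \frac{34}{N}$)
$7830 + \left(\frac{M{\left(124,-50 \right)}}{9511} + \frac{t{\left(-118,-147 \right)}}{-17435}\right) = 7830 + \left(\frac{-293 + 2 \left(-50\right) + \frac{149}{2} \cdot 124 - \left(-25\right) 124}{9511} + \frac{4 + \frac{34}{-118}}{-17435}\right) = 7830 + \left(\left(-293 - 100 + 9238 + 3100\right) \frac{1}{9511} + \left(4 + 34 \left(- \frac{1}{118}\right)\right) \left(- \frac{1}{17435}\right)\right) = 7830 + \left(11945 \cdot \frac{1}{9511} + \left(4 - \frac{17}{59}\right) \left(- \frac{1}{17435}\right)\right) = 7830 + \left(\frac{11945}{9511} + \frac{219}{59} \left(- \frac{1}{17435}\right)\right) = 7830 + \left(\frac{11945}{9511} - \frac{219}{1028665}\right) = 7830 + \frac{12285320516}{9783632815} = \frac{76618130261966}{9783632815}$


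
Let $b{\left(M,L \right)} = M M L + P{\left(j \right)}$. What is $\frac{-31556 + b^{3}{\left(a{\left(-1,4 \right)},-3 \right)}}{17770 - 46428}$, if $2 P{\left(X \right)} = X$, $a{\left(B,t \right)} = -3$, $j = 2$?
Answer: $\frac{24566}{14329} \approx 1.7144$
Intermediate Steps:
$P{\left(X \right)} = \frac{X}{2}$
$b{\left(M,L \right)} = 1 + L M^{2}$ ($b{\left(M,L \right)} = M M L + \frac{1}{2} \cdot 2 = M^{2} L + 1 = L M^{2} + 1 = 1 + L M^{2}$)
$\frac{-31556 + b^{3}{\left(a{\left(-1,4 \right)},-3 \right)}}{17770 - 46428} = \frac{-31556 + \left(1 - 3 \left(-3\right)^{2}\right)^{3}}{17770 - 46428} = \frac{-31556 + \left(1 - 27\right)^{3}}{-28658} = \left(-31556 + \left(1 - 27\right)^{3}\right) \left(- \frac{1}{28658}\right) = \left(-31556 + \left(-26\right)^{3}\right) \left(- \frac{1}{28658}\right) = \left(-31556 - 17576\right) \left(- \frac{1}{28658}\right) = \left(-49132\right) \left(- \frac{1}{28658}\right) = \frac{24566}{14329}$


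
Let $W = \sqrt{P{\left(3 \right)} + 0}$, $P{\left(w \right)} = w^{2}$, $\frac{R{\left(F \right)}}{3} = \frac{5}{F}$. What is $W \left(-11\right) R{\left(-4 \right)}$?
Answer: $\frac{495}{4} \approx 123.75$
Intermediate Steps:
$R{\left(F \right)} = \frac{15}{F}$ ($R{\left(F \right)} = 3 \frac{5}{F} = \frac{15}{F}$)
$W = 3$ ($W = \sqrt{3^{2} + 0} = \sqrt{9 + 0} = \sqrt{9} = 3$)
$W \left(-11\right) R{\left(-4 \right)} = 3 \left(-11\right) \frac{15}{-4} = - 33 \cdot 15 \left(- \frac{1}{4}\right) = \left(-33\right) \left(- \frac{15}{4}\right) = \frac{495}{4}$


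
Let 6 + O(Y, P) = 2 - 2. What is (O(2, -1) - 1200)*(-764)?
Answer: 921384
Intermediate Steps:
O(Y, P) = -6 (O(Y, P) = -6 + (2 - 2) = -6 + 0 = -6)
(O(2, -1) - 1200)*(-764) = (-6 - 1200)*(-764) = -1206*(-764) = 921384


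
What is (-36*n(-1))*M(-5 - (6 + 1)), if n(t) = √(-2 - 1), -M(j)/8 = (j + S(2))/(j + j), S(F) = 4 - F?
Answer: 120*I*√3 ≈ 207.85*I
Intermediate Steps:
M(j) = -4*(2 + j)/j (M(j) = -8*(j + (4 - 1*2))/(j + j) = -8*(j + (4 - 2))/(2*j) = -8*(j + 2)*1/(2*j) = -8*(2 + j)*1/(2*j) = -4*(2 + j)/j)
n(t) = I*√3 (n(t) = √(-3) = I*√3)
(-36*n(-1))*M(-5 - (6 + 1)) = (-36*I*√3)*(-4 - 8/(-5 - (6 + 1))) = (-36*I*√3)*(-4 - 8/(-5 - 1*7)) = (-36*I*√3)*(-4 - 8/(-5 - 7)) = (-36*I*√3)*(-4 - 8/(-12)) = (-36*I*√3)*(-4 - 8*(-1/12)) = (-36*I*√3)*(-4 + ⅔) = -36*I*√3*(-10/3) = 120*I*√3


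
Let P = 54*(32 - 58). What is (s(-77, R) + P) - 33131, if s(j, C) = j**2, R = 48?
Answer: -28606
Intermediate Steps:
P = -1404 (P = 54*(-26) = -1404)
(s(-77, R) + P) - 33131 = ((-77)**2 - 1404) - 33131 = (5929 - 1404) - 33131 = 4525 - 33131 = -28606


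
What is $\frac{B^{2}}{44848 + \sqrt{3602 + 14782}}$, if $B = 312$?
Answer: $\frac{272855232}{125707795} - \frac{24336 \sqrt{1149}}{125707795} \approx 2.164$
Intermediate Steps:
$\frac{B^{2}}{44848 + \sqrt{3602 + 14782}} = \frac{312^{2}}{44848 + \sqrt{3602 + 14782}} = \frac{97344}{44848 + \sqrt{18384}} = \frac{97344}{44848 + 4 \sqrt{1149}}$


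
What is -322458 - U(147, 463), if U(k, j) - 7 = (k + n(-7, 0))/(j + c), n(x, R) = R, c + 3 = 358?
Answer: -263776517/818 ≈ -3.2247e+5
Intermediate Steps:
c = 355 (c = -3 + 358 = 355)
U(k, j) = 7 + k/(355 + j) (U(k, j) = 7 + (k + 0)/(j + 355) = 7 + k/(355 + j))
-322458 - U(147, 463) = -322458 - (2485 + 147 + 7*463)/(355 + 463) = -322458 - (2485 + 147 + 3241)/818 = -322458 - 5873/818 = -263776517/818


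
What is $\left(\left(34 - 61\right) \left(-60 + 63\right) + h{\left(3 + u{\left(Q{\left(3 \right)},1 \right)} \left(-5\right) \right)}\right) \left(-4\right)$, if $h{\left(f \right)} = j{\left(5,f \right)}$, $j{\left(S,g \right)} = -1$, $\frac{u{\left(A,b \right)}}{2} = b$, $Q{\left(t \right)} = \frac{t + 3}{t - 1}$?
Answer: $328$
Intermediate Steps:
$Q{\left(t \right)} = \frac{3 + t}{-1 + t}$
$u{\left(A,b \right)} = 2 b$
$h{\left(f \right)} = -1$
$\left(\left(34 - 61\right) \left(-60 + 63\right) + h{\left(3 + u{\left(Q{\left(3 \right)},1 \right)} \left(-5\right) \right)}\right) \left(-4\right) = \left(\left(34 - 61\right) \left(-60 + 63\right) - 1\right) \left(-4\right) = \left(\left(-27\right) 3 - 1\right) \left(-4\right) = \left(-81 - 1\right) \left(-4\right) = \left(-82\right) \left(-4\right) = 328$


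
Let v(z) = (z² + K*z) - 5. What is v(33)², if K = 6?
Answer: 1643524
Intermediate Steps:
v(z) = -5 + z² + 6*z (v(z) = (z² + 6*z) - 5 = -5 + z² + 6*z)
v(33)² = (-5 + 33² + 6*33)² = (-5 + 1089 + 198)² = 1282² = 1643524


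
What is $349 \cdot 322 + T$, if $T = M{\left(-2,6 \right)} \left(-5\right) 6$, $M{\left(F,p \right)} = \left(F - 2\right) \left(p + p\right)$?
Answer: $113818$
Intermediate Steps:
$M{\left(F,p \right)} = 2 p \left(-2 + F\right)$ ($M{\left(F,p \right)} = \left(-2 + F\right) 2 p = 2 p \left(-2 + F\right)$)
$T = 1440$ ($T = 2 \cdot 6 \left(-2 - 2\right) \left(-5\right) 6 = 2 \cdot 6 \left(-4\right) \left(-5\right) 6 = \left(-48\right) \left(-5\right) 6 = 240 \cdot 6 = 1440$)
$349 \cdot 322 + T = 349 \cdot 322 + 1440 = 112378 + 1440 = 113818$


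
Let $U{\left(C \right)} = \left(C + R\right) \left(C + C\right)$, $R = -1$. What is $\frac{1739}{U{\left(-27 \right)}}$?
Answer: $\frac{1739}{1512} \approx 1.1501$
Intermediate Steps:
$U{\left(C \right)} = 2 C \left(-1 + C\right)$ ($U{\left(C \right)} = \left(C - 1\right) \left(C + C\right) = \left(-1 + C\right) 2 C = 2 C \left(-1 + C\right)$)
$\frac{1739}{U{\left(-27 \right)}} = \frac{1739}{2 \left(-27\right) \left(-1 - 27\right)} = \frac{1739}{2 \left(-27\right) \left(-28\right)} = \frac{1739}{1512}$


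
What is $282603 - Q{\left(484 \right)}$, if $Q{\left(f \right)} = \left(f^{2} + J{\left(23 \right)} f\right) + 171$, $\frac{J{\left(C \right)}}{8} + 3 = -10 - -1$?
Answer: $94640$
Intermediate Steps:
$J{\left(C \right)} = -96$ ($J{\left(C \right)} = -24 + 8 \left(-10 - -1\right) = -24 + 8 \left(-10 + 1\right) = -24 + 8 \left(-9\right) = -24 - 72 = -96$)
$Q{\left(f \right)} = 171 + f^{2} - 96 f$ ($Q{\left(f \right)} = \left(f^{2} - 96 f\right) + 171 = 171 + f^{2} - 96 f$)
$282603 - Q{\left(484 \right)} = 282603 - \left(171 + 484^{2} - 46464\right) = 282603 - \left(171 + 234256 - 46464\right) = 282603 - 187963 = 94640$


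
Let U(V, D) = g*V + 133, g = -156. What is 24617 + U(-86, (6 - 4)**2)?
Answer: 38166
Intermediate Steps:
U(V, D) = 133 - 156*V (U(V, D) = -156*V + 133 = 133 - 156*V)
24617 + U(-86, (6 - 4)**2) = 24617 + (133 - 156*(-86)) = 24617 + (133 + 13416) = 24617 + 13549 = 38166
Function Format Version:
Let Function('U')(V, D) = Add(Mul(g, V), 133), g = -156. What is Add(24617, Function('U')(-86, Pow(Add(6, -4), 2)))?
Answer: 38166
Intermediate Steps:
Function('U')(V, D) = Add(133, Mul(-156, V)) (Function('U')(V, D) = Add(Mul(-156, V), 133) = Add(133, Mul(-156, V)))
Add(24617, Function('U')(-86, Pow(Add(6, -4), 2))) = Add(24617, Add(133, Mul(-156, -86))) = Add(24617, Add(133, 13416)) = Add(24617, 13549) = 38166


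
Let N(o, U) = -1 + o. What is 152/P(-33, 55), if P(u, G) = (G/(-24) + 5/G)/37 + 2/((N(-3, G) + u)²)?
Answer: -54935232/20969 ≈ -2619.8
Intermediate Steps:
P(u, G) = 2/(-4 + u)² - G/888 + 5/(37*G) (P(u, G) = (G/(-24) + 5/G)/37 + 2/(((-1 - 3) + u)²) = (G*(-1/24) + 5/G)*(1/37) + 2/((-4 + u)²) = (-G/24 + 5/G)*(1/37) + 2/(-4 + u)² = (5/G - G/24)*(1/37) + 2/(-4 + u)² = (-G/888 + 5/(37*G)) + 2/(-4 + u)² = 2/(-4 + u)² - G/888 + 5/(37*G))
152/P(-33, 55) = 152/(2/(-4 - 33)² - 1/888*55 + (5/37)/55) = 152/(2/(-37)² - 55/888 + (5/37)*(1/55)) = 152/(2*(1/1369) - 55/888 + 1/407) = 152/(2/1369 - 55/888 + 1/407) = 152/(-20969/361416) = 152*(-361416/20969) = -54935232/20969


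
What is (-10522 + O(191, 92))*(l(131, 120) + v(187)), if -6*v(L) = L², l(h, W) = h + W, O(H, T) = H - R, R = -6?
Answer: 345505475/6 ≈ 5.7584e+7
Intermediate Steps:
O(H, T) = 6 + H (O(H, T) = H - 1*(-6) = H + 6 = 6 + H)
l(h, W) = W + h
v(L) = -L²/6
(-10522 + O(191, 92))*(l(131, 120) + v(187)) = (-10522 + (6 + 191))*((120 + 131) - ⅙*187²) = (-10522 + 197)*(251 - ⅙*34969) = -10325*(251 - 34969/6) = -10325*(-33463/6) = 345505475/6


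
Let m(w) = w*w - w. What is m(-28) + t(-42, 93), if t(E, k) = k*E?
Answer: -3094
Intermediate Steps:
t(E, k) = E*k
m(w) = w² - w
m(-28) + t(-42, 93) = -28*(-1 - 28) - 42*93 = -28*(-29) - 3906 = 812 - 3906 = -3094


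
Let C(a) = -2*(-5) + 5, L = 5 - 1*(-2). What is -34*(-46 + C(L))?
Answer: 1054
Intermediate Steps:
L = 7 (L = 5 + 2 = 7)
C(a) = 15 (C(a) = 10 + 5 = 15)
-34*(-46 + C(L)) = -34*(-46 + 15) = -34*(-31) = 1054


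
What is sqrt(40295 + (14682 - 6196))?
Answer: sqrt(48781) ≈ 220.86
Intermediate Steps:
sqrt(40295 + (14682 - 6196)) = sqrt(40295 + 8486) = sqrt(48781)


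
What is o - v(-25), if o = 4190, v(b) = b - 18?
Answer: 4233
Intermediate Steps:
v(b) = -18 + b
o - v(-25) = 4190 - (-18 - 25) = 4190 - 1*(-43) = 4190 + 43 = 4233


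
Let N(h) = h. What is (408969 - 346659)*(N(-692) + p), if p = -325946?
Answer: -20352813780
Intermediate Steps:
(408969 - 346659)*(N(-692) + p) = (408969 - 346659)*(-692 - 325946) = 62310*(-326638) = -20352813780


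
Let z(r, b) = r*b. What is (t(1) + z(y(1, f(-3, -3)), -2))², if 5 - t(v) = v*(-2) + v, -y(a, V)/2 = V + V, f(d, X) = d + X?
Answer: 1764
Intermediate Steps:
f(d, X) = X + d
y(a, V) = -4*V (y(a, V) = -2*(V + V) = -4*V)
z(r, b) = b*r
t(v) = 5 + v (t(v) = 5 - (v*(-2) + v) = 5 - (-2*v + v) = 5 - (-1)*v = 5 + v)
(t(1) + z(y(1, f(-3, -3)), -2))² = ((5 + 1) - (-8)*(-3 - 3))² = (6 - (-8)*(-6))² = (6 - 2*24)² = (6 - 48)² = (-42)² = 1764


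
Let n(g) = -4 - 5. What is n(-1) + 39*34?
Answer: 1317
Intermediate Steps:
n(g) = -9
n(-1) + 39*34 = -9 + 39*34 = -9 + 1326 = 1317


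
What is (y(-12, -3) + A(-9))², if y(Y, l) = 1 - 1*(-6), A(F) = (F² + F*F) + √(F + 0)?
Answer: 28552 + 1014*I ≈ 28552.0 + 1014.0*I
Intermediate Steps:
A(F) = √F + 2*F² (A(F) = (F² + F²) + √F = 2*F² + √F = √F + 2*F²)
y(Y, l) = 7 (y(Y, l) = 1 + 6 = 7)
(y(-12, -3) + A(-9))² = (7 + (√(-9) + 2*(-9)²))² = (7 + (3*I + 2*81))² = (7 + (3*I + 162))² = (7 + (162 + 3*I))² = (169 + 3*I)²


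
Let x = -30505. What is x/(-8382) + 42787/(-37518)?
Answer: 65487163/26206323 ≈ 2.4989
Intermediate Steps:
x/(-8382) + 42787/(-37518) = -30505/(-8382) + 42787/(-37518) = -30505*(-1/8382) + 42787*(-1/37518) = 30505/8382 - 42787/37518 = 65487163/26206323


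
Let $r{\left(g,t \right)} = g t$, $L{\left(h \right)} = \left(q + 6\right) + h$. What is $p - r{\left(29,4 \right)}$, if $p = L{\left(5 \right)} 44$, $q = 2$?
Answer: $456$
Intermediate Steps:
$L{\left(h \right)} = 8 + h$ ($L{\left(h \right)} = \left(2 + 6\right) + h = 8 + h$)
$p = 572$ ($p = \left(8 + 5\right) 44 = 13 \cdot 44 = 572$)
$p - r{\left(29,4 \right)} = 572 - 29 \cdot 4 = 572 - 116 = 456$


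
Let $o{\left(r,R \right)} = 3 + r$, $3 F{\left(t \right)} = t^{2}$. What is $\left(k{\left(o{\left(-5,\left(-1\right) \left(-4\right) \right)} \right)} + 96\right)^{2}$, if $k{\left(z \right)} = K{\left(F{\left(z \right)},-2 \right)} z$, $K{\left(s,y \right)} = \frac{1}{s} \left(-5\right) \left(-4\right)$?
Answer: $4356$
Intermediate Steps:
$F{\left(t \right)} = \frac{t^{2}}{3}$
$K{\left(s,y \right)} = \frac{20}{s}$ ($K{\left(s,y \right)} = - \frac{5}{s} \left(-4\right) = \frac{20}{s}$)
$k{\left(z \right)} = \frac{60}{z}$ ($k{\left(z \right)} = \frac{20}{\frac{1}{3} z^{2}} z = 20 \frac{3}{z^{2}} z = \frac{60}{z^{2}} z = \frac{60}{z}$)
$\left(k{\left(o{\left(-5,\left(-1\right) \left(-4\right) \right)} \right)} + 96\right)^{2} = \left(\frac{60}{3 - 5} + 96\right)^{2} = \left(\frac{60}{-2} + 96\right)^{2} = \left(60 \left(- \frac{1}{2}\right) + 96\right)^{2} = \left(-30 + 96\right)^{2} = 66^{2} = 4356$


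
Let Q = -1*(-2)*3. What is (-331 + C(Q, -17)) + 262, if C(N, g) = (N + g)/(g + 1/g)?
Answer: -19823/290 ≈ -68.355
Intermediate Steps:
Q = 6 (Q = 2*3 = 6)
C(N, g) = (N + g)/(g + 1/g)
(-331 + C(Q, -17)) + 262 = (-331 - 17*(6 - 17)/(1 + (-17)²)) + 262 = (-331 - 17*(-11)/(1 + 289)) + 262 = (-331 - 17*(-11)/290) + 262 = (-331 - 17*1/290*(-11)) + 262 = (-331 + 187/290) + 262 = -95803/290 + 262 = -19823/290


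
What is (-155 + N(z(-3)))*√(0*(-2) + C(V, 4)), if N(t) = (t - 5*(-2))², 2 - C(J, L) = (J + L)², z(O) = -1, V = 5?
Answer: -74*I*√79 ≈ -657.73*I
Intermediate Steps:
C(J, L) = 2 - (J + L)²
N(t) = (10 + t)² (N(t) = (t + 10)² = (10 + t)²)
(-155 + N(z(-3)))*√(0*(-2) + C(V, 4)) = (-155 + (10 - 1)²)*√(0*(-2) + (2 - (5 + 4)²)) = (-155 + 9²)*√(0 + (2 - 1*9²)) = (-155 + 81)*√(0 + (2 - 1*81)) = -74*√(0 + (2 - 81)) = -74*√(0 - 79) = -74*I*√79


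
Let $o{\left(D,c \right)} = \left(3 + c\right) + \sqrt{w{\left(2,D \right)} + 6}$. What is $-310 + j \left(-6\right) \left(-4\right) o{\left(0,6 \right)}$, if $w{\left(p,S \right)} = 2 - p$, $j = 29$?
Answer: $5954 + 696 \sqrt{6} \approx 7658.8$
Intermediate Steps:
$o{\left(D,c \right)} = 3 + c + \sqrt{6}$ ($o{\left(D,c \right)} = \left(3 + c\right) + \sqrt{\left(2 - 2\right) + 6} = \left(3 + c\right) + \sqrt{0 + 6} = \left(3 + c\right) + \sqrt{6} = 3 + c + \sqrt{6}$)
$-310 + j \left(-6\right) \left(-4\right) o{\left(0,6 \right)} = -310 + 29 \left(-6\right) \left(-4\right) \left(3 + 6 + \sqrt{6}\right) = -310 + 29 \cdot 24 \left(9 + \sqrt{6}\right) = -310 + 29 \left(216 + 24 \sqrt{6}\right) = -310 + \left(6264 + 696 \sqrt{6}\right) = 5954 + 696 \sqrt{6}$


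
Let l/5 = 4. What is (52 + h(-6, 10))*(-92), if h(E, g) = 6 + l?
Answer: -7176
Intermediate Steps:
l = 20 (l = 5*4 = 20)
h(E, g) = 26 (h(E, g) = 6 + 20 = 26)
(52 + h(-6, 10))*(-92) = (52 + 26)*(-92) = 78*(-92) = -7176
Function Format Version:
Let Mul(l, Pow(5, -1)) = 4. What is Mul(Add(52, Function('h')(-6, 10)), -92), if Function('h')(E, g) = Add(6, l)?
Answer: -7176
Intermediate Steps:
l = 20 (l = Mul(5, 4) = 20)
Function('h')(E, g) = 26 (Function('h')(E, g) = Add(6, 20) = 26)
Mul(Add(52, Function('h')(-6, 10)), -92) = Mul(Add(52, 26), -92) = Mul(78, -92) = -7176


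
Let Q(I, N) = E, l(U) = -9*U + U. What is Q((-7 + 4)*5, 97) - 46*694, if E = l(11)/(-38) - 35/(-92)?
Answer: -55798439/1748 ≈ -31921.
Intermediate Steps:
l(U) = -8*U
E = 4713/1748 (E = -8*11/(-38) - 35/(-92) = -88*(-1/38) - 35*(-1/92) = 44/19 + 35/92 = 4713/1748 ≈ 2.6962)
Q(I, N) = 4713/1748
Q((-7 + 4)*5, 97) - 46*694 = 4713/1748 - 46*694 = 4713/1748 - 31924 = -55798439/1748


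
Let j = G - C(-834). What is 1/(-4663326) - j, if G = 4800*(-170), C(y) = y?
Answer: 3801384802115/4663326 ≈ 8.1517e+5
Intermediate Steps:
G = -816000
j = -815166 (j = -816000 - 1*(-834) = -816000 + 834 = -815166)
1/(-4663326) - j = 1/(-4663326) - 1*(-815166) = -1/4663326 + 815166 = 3801384802115/4663326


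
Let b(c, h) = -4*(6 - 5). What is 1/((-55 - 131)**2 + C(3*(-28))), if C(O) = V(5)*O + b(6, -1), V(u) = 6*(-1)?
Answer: 1/35096 ≈ 2.8493e-5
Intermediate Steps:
b(c, h) = -4 (b(c, h) = -4*1 = -4)
V(u) = -6
C(O) = -4 - 6*O (C(O) = -6*O - 4 = -4 - 6*O)
1/((-55 - 131)**2 + C(3*(-28))) = 1/((-55 - 131)**2 + (-4 - 18*(-28))) = 1/((-186)**2 + (-4 - 6*(-84))) = 1/(34596 + (-4 + 504)) = 1/(34596 + 500) = 1/35096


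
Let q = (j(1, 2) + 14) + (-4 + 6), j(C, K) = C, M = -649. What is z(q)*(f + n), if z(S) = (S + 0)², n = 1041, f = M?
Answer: 113288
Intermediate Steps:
f = -649
q = 17 (q = (1 + 14) + (-4 + 6) = 15 + 2 = 17)
z(S) = S²
z(q)*(f + n) = 17²*(-649 + 1041) = 289*392 = 113288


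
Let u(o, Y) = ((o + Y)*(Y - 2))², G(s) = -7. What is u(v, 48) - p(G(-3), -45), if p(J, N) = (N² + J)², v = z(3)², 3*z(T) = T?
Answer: 1008192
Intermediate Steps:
z(T) = T/3
v = 1 (v = ((⅓)*3)² = 1² = 1)
u(o, Y) = (-2 + Y)²*(Y + o)² (u(o, Y) = ((Y + o)*(-2 + Y))² = ((-2 + Y)*(Y + o))² = (-2 + Y)²*(Y + o)²)
p(J, N) = (J + N²)²
u(v, 48) - p(G(-3), -45) = (-2 + 48)²*(48 + 1)² - (-7 + (-45)²)² = 46²*49² - (-7 + 2025)² = 2116*2401 - 1*2018² = 5080516 - 1*4072324 = 5080516 - 4072324 = 1008192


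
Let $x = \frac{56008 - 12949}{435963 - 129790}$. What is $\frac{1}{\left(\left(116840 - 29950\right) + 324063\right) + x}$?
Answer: $\frac{306173}{125822755928} \approx 2.4334 \cdot 10^{-6}$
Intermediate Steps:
$x = \frac{43059}{306173}$ ($x = \frac{43059}{435963 + \left(-209900 + 80110\right)} = \frac{43059}{435963 - 129790} = \frac{43059}{306173} \approx 0.14064$)
$\frac{1}{\left(\left(116840 - 29950\right) + 324063\right) + x} = \frac{1}{\left(\left(116840 - 29950\right) + 324063\right) + \frac{43059}{306173}} = \frac{1}{\left(86890 + 324063\right) + \frac{43059}{306173}} = \frac{1}{410953 + \frac{43059}{306173}} = \frac{1}{\frac{125822755928}{306173}} = \frac{306173}{125822755928}$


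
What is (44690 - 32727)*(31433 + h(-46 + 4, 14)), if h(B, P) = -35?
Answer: 375614274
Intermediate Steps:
(44690 - 32727)*(31433 + h(-46 + 4, 14)) = (44690 - 32727)*(31433 - 35) = 11963*31398 = 375614274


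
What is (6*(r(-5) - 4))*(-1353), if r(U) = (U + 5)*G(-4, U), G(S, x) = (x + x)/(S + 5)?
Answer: 32472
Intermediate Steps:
G(S, x) = 2*x/(5 + S) (G(S, x) = (2*x)/(5 + S) = 2*x/(5 + S))
r(U) = 2*U*(5 + U) (r(U) = (U + 5)*(2*U/(5 - 4)) = (5 + U)*(2*U/1) = (5 + U)*(2*U*1) = (5 + U)*(2*U) = 2*U*(5 + U))
(6*(r(-5) - 4))*(-1353) = (6*(2*(-5)*(5 - 5) - 4))*(-1353) = (6*(2*(-5)*0 - 4))*(-1353) = (6*(0 - 4))*(-1353) = (6*(-4))*(-1353) = -24*(-1353) = 32472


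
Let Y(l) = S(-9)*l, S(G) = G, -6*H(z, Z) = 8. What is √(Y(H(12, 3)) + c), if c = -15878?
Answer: I*√15866 ≈ 125.96*I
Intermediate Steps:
H(z, Z) = -4/3 (H(z, Z) = -⅙*8 = -4/3)
Y(l) = -9*l
√(Y(H(12, 3)) + c) = √(-9*(-4/3) - 15878) = √(12 - 15878) = √(-15866) = I*√15866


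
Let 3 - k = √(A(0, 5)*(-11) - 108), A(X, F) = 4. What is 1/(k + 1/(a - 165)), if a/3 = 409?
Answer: 3384594/181589257 + 2255688*I*√38/181589257 ≈ 0.018639 + 0.076574*I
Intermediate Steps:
a = 1227 (a = 3*409 = 1227)
k = 3 - 2*I*√38 (k = 3 - √(4*(-11) - 108) = 3 - √(-44 - 108) = 3 - √(-152) = 3 - 2*I*√38 ≈ 3.0 - 12.329*I)
1/(k + 1/(a - 165)) = 1/((3 - 2*I*√38) + 1/(1227 - 165)) = 1/((3 - 2*I*√38) + 1/1062) = 1/(3187/1062 - 2*I*√38)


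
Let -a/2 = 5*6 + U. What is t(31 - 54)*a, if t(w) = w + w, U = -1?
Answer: 2668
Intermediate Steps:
t(w) = 2*w
a = -58 (a = -2*(5*6 - 1) = -2*(30 - 1) = -2*29 = -58)
t(31 - 54)*a = (2*(31 - 54))*(-58) = (2*(-23))*(-58) = -46*(-58) = 2668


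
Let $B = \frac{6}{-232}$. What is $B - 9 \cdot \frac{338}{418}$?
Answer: $- \frac{177063}{24244} \approx -7.3034$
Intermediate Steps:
$B = - \frac{3}{116}$ ($B = 6 \left(- \frac{1}{232}\right) = - \frac{3}{116} \approx -0.025862$)
$B - 9 \cdot \frac{338}{418} = - \frac{3}{116} - 9 \cdot \frac{338}{418} = - \frac{3}{116} - 9 \cdot 338 \cdot \frac{1}{418} = - \frac{3}{116} - \frac{1521}{209} = - \frac{177063}{24244}$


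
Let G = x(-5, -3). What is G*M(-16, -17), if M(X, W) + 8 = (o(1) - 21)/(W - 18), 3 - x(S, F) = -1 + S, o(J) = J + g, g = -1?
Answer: -333/5 ≈ -66.600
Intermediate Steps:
o(J) = -1 + J (o(J) = J - 1 = -1 + J)
x(S, F) = 4 - S (x(S, F) = 3 - (-1 + S) = 3 + (1 - S) = 4 - S)
G = 9 (G = 4 - 1*(-5) = 4 + 5 = 9)
M(X, W) = -8 - 21/(-18 + W) (M(X, W) = -8 + ((-1 + 1) - 21)/(W - 18) = -8 + (0 - 21)/(-18 + W) = -8 - 21/(-18 + W))
G*M(-16, -17) = 9*((123 - 8*(-17))/(-18 - 17)) = 9*((123 + 136)/(-35)) = 9*(-1/35*259) = 9*(-37/5) = -333/5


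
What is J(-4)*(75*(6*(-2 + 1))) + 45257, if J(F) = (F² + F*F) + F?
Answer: 32657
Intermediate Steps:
J(F) = F + 2*F² (J(F) = (F² + F²) + F = 2*F² + F = F + 2*F²)
J(-4)*(75*(6*(-2 + 1))) + 45257 = (-4*(1 + 2*(-4)))*(75*(6*(-2 + 1))) + 45257 = (-4*(1 - 8))*(75*(6*(-1))) + 45257 = (-4*(-7))*(75*(-6)) + 45257 = 28*(-450) + 45257 = -12600 + 45257 = 32657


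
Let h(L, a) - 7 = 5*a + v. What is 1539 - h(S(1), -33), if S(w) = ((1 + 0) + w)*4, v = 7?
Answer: 1690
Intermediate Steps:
S(w) = 4 + 4*w (S(w) = (1 + w)*4 = 4 + 4*w)
h(L, a) = 14 + 5*a (h(L, a) = 7 + (5*a + 7) = 7 + (7 + 5*a) = 14 + 5*a)
1539 - h(S(1), -33) = 1539 - (14 + 5*(-33)) = 1539 - (14 - 165) = 1539 - 1*(-151) = 1539 + 151 = 1690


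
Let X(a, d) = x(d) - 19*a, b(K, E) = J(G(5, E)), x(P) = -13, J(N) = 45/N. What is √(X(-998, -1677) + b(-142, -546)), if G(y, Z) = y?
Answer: √18958 ≈ 137.69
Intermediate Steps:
b(K, E) = 9 (b(K, E) = 45/5 = 45*(⅕) = 9)
X(a, d) = -13 - 19*a
√(X(-998, -1677) + b(-142, -546)) = √((-13 - 19*(-998)) + 9) = √((-13 + 18962) + 9) = √(18949 + 9) = √18958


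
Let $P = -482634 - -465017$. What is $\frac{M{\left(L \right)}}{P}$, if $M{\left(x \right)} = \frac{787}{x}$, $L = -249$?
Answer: $\frac{787}{4386633} \approx 0.00017941$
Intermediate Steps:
$P = -17617$ ($P = -482634 + 465017 = -17617$)
$\frac{M{\left(L \right)}}{P} = \frac{787 \frac{1}{-249}}{-17617} = 787 \left(- \frac{1}{249}\right) \left(- \frac{1}{17617}\right) = \left(- \frac{787}{249}\right) \left(- \frac{1}{17617}\right) = \frac{787}{4386633}$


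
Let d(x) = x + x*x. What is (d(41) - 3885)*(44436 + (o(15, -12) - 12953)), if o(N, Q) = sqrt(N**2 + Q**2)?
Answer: -68097729 - 6489*sqrt(41) ≈ -6.8139e+7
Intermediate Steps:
d(x) = x + x**2
(d(41) - 3885)*(44436 + (o(15, -12) - 12953)) = (41*(1 + 41) - 3885)*(44436 + (sqrt(15**2 + (-12)**2) - 12953)) = (41*42 - 3885)*(44436 + (sqrt(225 + 144) - 12953)) = (1722 - 3885)*(44436 + (sqrt(369) - 12953)) = -2163*(44436 + (3*sqrt(41) - 12953)) = -2163*(44436 + (-12953 + 3*sqrt(41))) = -2163*(31483 + 3*sqrt(41)) = -68097729 - 6489*sqrt(41)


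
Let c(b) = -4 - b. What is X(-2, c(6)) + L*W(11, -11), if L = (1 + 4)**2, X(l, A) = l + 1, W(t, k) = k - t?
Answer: -551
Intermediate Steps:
X(l, A) = 1 + l
L = 25 (L = 5**2 = 25)
X(-2, c(6)) + L*W(11, -11) = (1 - 2) + 25*(-11 - 1*11) = -1 + 25*(-11 - 11) = -1 + 25*(-22) = -1 - 550 = -551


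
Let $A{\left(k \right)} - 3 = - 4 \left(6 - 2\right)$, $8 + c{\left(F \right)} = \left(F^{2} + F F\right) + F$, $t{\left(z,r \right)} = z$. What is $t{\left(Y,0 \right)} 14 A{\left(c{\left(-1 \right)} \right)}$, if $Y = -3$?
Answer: $546$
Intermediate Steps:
$c{\left(F \right)} = -8 + F + 2 F^{2}$ ($c{\left(F \right)} = -8 + \left(\left(F^{2} + F F\right) + F\right) = -8 + \left(\left(F^{2} + F^{2}\right) + F\right) = -8 + \left(2 F^{2} + F\right) = -8 + \left(F + 2 F^{2}\right) = -8 + F + 2 F^{2}$)
$A{\left(k \right)} = -13$ ($A{\left(k \right)} = 3 - 4 \left(6 - 2\right) = 3 - 16 = -13$)
$t{\left(Y,0 \right)} 14 A{\left(c{\left(-1 \right)} \right)} = \left(-3\right) 14 \left(-13\right) = \left(-42\right) \left(-13\right) = 546$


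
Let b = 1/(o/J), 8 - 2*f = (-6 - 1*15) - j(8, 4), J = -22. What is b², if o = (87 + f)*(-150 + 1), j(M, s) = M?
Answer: 1936/988410721 ≈ 1.9587e-6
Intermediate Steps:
f = 37/2 (f = 4 - ((-6 - 1*15) - 1*8)/2 = 4 - ((-6 - 15) - 8)/2 = 4 - (-21 - 8)/2 = 4 - ½*(-29) = 4 + 29/2 = 37/2 ≈ 18.500)
o = -31439/2 (o = (87 + 37/2)*(-150 + 1) = (211/2)*(-149) = -31439/2 ≈ -15720.)
b = 44/31439 (b = 1/(-31439/2/(-22)) = 1/(-31439/2*(-1/22)) = 1/(31439/44) = 44/31439 ≈ 0.0013995)
b² = (44/31439)² = 1936/988410721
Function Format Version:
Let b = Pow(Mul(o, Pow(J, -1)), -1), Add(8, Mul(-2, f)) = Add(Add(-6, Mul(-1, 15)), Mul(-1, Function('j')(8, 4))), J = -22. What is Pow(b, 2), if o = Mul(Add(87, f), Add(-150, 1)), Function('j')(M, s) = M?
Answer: Rational(1936, 988410721) ≈ 1.9587e-6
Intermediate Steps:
f = Rational(37, 2) (f = Add(4, Mul(Rational(-1, 2), Add(Add(-6, Mul(-1, 15)), Mul(-1, 8)))) = Add(4, Mul(Rational(-1, 2), Add(Add(-6, -15), -8))) = Add(4, Mul(Rational(-1, 2), Add(-21, -8))) = Add(4, Mul(Rational(-1, 2), -29)) = Add(4, Rational(29, 2)) = Rational(37, 2) ≈ 18.500)
o = Rational(-31439, 2) (o = Mul(Add(87, Rational(37, 2)), Add(-150, 1)) = Mul(Rational(211, 2), -149) = Rational(-31439, 2) ≈ -15720.)
b = Rational(44, 31439) (b = Pow(Mul(Rational(-31439, 2), Pow(-22, -1)), -1) = Pow(Mul(Rational(-31439, 2), Rational(-1, 22)), -1) = Pow(Rational(31439, 44), -1) = Rational(44, 31439) ≈ 0.0013995)
Pow(b, 2) = Pow(Rational(44, 31439), 2) = Rational(1936, 988410721)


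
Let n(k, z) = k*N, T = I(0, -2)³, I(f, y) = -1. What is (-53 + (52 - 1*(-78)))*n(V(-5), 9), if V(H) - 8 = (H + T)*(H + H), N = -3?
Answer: -15708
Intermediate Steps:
T = -1 (T = (-1)³ = -1)
V(H) = 8 + 2*H*(-1 + H) (V(H) = 8 + (H - 1)*(H + H) = 8 + (-1 + H)*(2*H) = 8 + 2*H*(-1 + H))
n(k, z) = -3*k (n(k, z) = k*(-3) = -3*k)
(-53 + (52 - 1*(-78)))*n(V(-5), 9) = (-53 + (52 - 1*(-78)))*(-3*(8 - 2*(-5) + 2*(-5)²)) = (-53 + (52 + 78))*(-3*(8 + 10 + 2*25)) = (-53 + 130)*(-3*(8 + 10 + 50)) = 77*(-3*68) = 77*(-204) = -15708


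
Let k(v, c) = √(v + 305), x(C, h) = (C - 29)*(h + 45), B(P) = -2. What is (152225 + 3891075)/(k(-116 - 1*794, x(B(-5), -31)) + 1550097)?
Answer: 3133753600050/1201400355007 - 22238150*I*√5/1201400355007 ≈ 2.6084 - 4.139e-5*I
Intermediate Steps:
x(C, h) = (-29 + C)*(45 + h)
k(v, c) = √(305 + v)
(152225 + 3891075)/(k(-116 - 1*794, x(B(-5), -31)) + 1550097) = (152225 + 3891075)/(√(305 + (-116 - 1*794)) + 1550097) = 4043300/(√(305 + (-116 - 794)) + 1550097) = 4043300/(√(305 - 910) + 1550097) = 4043300/(√(-605) + 1550097) = 4043300/(11*I*√5 + 1550097) = 4043300/(1550097 + 11*I*√5)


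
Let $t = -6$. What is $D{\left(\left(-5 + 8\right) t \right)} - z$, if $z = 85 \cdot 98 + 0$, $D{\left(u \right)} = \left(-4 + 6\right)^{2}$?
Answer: $-8326$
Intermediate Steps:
$D{\left(u \right)} = 4$ ($D{\left(u \right)} = 2^{2} = 4$)
$z = 8330$ ($z = 8330 + 0 = 8330$)
$D{\left(\left(-5 + 8\right) t \right)} - z = 4 - 8330 = -8326$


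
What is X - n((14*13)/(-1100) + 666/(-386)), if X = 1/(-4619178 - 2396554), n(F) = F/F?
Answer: -7015733/7015732 ≈ -1.0000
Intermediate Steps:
n(F) = 1
X = -1/7015732 (X = 1/(-7015732) = -1/7015732 ≈ -1.4254e-7)
X - n((14*13)/(-1100) + 666/(-386)) = -1/7015732 - 1*1 = -1/7015732 - 1 = -7015733/7015732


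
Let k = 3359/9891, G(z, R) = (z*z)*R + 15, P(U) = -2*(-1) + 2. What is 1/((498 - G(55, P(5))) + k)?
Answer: -9891/114900388 ≈ -8.6083e-5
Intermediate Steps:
P(U) = 4 (P(U) = 2 + 2 = 4)
G(z, R) = 15 + R*z² (G(z, R) = z²*R + 15 = R*z² + 15 = 15 + R*z²)
k = 3359/9891 (k = 3359*(1/9891) = 3359/9891 ≈ 0.33960)
1/((498 - G(55, P(5))) + k) = 1/((498 - (15 + 4*55²)) + 3359/9891) = 1/((498 - (15 + 4*3025)) + 3359/9891) = 1/((498 - (15 + 12100)) + 3359/9891) = 1/((498 - 1*12115) + 3359/9891) = 1/((498 - 12115) + 3359/9891) = 1/(-11617 + 3359/9891) = 1/(-114900388/9891) = -9891/114900388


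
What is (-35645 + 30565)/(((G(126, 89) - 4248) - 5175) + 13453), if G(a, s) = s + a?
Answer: -1016/849 ≈ -1.1967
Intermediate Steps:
G(a, s) = a + s
(-35645 + 30565)/(((G(126, 89) - 4248) - 5175) + 13453) = (-35645 + 30565)/((((126 + 89) - 4248) - 5175) + 13453) = -5080/(((215 - 4248) - 5175) + 13453) = -5080/((-4033 - 5175) + 13453) = -5080/(-9208 + 13453) = -5080/4245 = -5080*1/4245 = -1016/849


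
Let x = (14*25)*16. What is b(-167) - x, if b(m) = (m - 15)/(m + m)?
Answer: -935109/167 ≈ -5599.5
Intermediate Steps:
b(m) = (-15 + m)/(2*m) (b(m) = (-15 + m)/((2*m)) = (-15 + m)*(1/(2*m)) = (-15 + m)/(2*m))
x = 5600 (x = 350*16 = 5600)
b(-167) - x = (½)*(-15 - 167)/(-167) - 1*5600 = (½)*(-1/167)*(-182) - 5600 = 91/167 - 5600 = -935109/167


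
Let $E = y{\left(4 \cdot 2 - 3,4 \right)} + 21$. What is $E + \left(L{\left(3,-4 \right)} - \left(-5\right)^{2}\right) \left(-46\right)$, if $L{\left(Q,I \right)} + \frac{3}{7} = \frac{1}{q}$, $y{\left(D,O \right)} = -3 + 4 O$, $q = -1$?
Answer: $\frac{8748}{7} \approx 1249.7$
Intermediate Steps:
$L{\left(Q,I \right)} = - \frac{10}{7}$ ($L{\left(Q,I \right)} = - \frac{3}{7} + \frac{1}{-1} = - \frac{3}{7} - 1 = - \frac{10}{7}$)
$E = 34$ ($E = \left(-3 + 4 \cdot 4\right) + 21 = \left(-3 + 16\right) + 21 = 13 + 21 = 34$)
$E + \left(L{\left(3,-4 \right)} - \left(-5\right)^{2}\right) \left(-46\right) = 34 + \left(- \frac{10}{7} - \left(-5\right)^{2}\right) \left(-46\right) = 34 + \left(- \frac{10}{7} - 25\right) \left(-46\right) = 34 - - \frac{8510}{7} = 34 + \frac{8510}{7} = \frac{8748}{7}$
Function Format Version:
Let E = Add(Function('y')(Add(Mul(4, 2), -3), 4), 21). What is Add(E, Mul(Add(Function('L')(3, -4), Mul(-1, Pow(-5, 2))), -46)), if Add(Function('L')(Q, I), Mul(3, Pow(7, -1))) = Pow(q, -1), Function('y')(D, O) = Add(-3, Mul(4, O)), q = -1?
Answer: Rational(8748, 7) ≈ 1249.7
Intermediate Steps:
Function('L')(Q, I) = Rational(-10, 7) (Function('L')(Q, I) = Add(Rational(-3, 7), Pow(-1, -1)) = Add(Rational(-3, 7), -1) = Rational(-10, 7))
E = 34 (E = Add(Add(-3, Mul(4, 4)), 21) = Add(Add(-3, 16), 21) = Add(13, 21) = 34)
Add(E, Mul(Add(Function('L')(3, -4), Mul(-1, Pow(-5, 2))), -46)) = Add(34, Mul(Add(Rational(-10, 7), Mul(-1, Pow(-5, 2))), -46)) = Add(34, Mul(Add(Rational(-10, 7), Mul(-1, 25)), -46)) = Add(34, Mul(Add(Rational(-10, 7), -25), -46)) = Add(34, Mul(Rational(-185, 7), -46)) = Add(34, Rational(8510, 7)) = Rational(8748, 7)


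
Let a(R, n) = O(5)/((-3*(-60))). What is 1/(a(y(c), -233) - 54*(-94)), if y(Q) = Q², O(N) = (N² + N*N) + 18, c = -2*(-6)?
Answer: 45/228437 ≈ 0.00019699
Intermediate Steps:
c = 12
O(N) = 18 + 2*N² (O(N) = (N² + N²) + 18 = 2*N² + 18 = 18 + 2*N²)
a(R, n) = 17/45 (a(R, n) = (18 + 2*5²)/((-3*(-60))) = (18 + 2*25)/180 = (18 + 50)*(1/180) = 68*(1/180) = 17/45)
1/(a(y(c), -233) - 54*(-94)) = 1/(17/45 - 54*(-94)) = 1/(17/45 + 5076) = 1/(228437/45) = 45/228437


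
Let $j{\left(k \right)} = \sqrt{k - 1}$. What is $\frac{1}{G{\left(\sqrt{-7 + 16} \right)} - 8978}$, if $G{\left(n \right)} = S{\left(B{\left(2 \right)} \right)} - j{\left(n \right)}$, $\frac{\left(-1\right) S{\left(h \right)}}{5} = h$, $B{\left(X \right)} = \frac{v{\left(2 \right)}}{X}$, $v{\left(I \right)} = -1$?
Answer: $- \frac{35902}{322238393} + \frac{4 \sqrt{2}}{322238393} \approx -0.0001114$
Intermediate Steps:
$B{\left(X \right)} = - \frac{1}{X}$
$j{\left(k \right)} = \sqrt{-1 + k}$
$S{\left(h \right)} = - 5 h$
$G{\left(n \right)} = \frac{5}{2} - \sqrt{-1 + n}$ ($G{\left(n \right)} = - 5 \left(- \frac{1}{2}\right) - \sqrt{-1 + n} = - 5 \left(\left(-1\right) \frac{1}{2}\right) - \sqrt{-1 + n} = \left(-5\right) \left(- \frac{1}{2}\right) - \sqrt{-1 + n} = \frac{5}{2} - \sqrt{-1 + n}$)
$\frac{1}{G{\left(\sqrt{-7 + 16} \right)} - 8978} = \frac{1}{\left(\frac{5}{2} - \sqrt{-1 + \sqrt{-7 + 16}}\right) - 8978} = \frac{1}{\left(\frac{5}{2} - \sqrt{-1 + \sqrt{9}}\right) - 8978} = \frac{1}{\left(\frac{5}{2} - \sqrt{-1 + 3}\right) - 8978} = \frac{1}{\left(\frac{5}{2} - \sqrt{2}\right) - 8978} = \frac{1}{- \frac{17951}{2} - \sqrt{2}}$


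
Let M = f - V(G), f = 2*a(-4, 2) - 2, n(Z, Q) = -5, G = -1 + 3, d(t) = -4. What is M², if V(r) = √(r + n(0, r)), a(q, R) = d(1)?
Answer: (10 + I*√3)² ≈ 97.0 + 34.641*I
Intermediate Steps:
G = 2
a(q, R) = -4
V(r) = √(-5 + r) (V(r) = √(r - 5) = √(-5 + r))
f = -10 (f = 2*(-4) - 2 = -8 - 2 = -10)
M = -10 - I*√3 (M = -10 - √(-5 + 2) = -10 - √(-3) = -10 - I*√3 ≈ -10.0 - 1.732*I)
M² = (-10 - I*√3)²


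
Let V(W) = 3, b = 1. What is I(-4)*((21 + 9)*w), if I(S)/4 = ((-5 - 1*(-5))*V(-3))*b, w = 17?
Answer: 0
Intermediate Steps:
I(S) = 0 (I(S) = 4*(((-5 - 1*(-5))*3)*1) = 4*(((-5 + 5)*3)*1) = 4*((0*3)*1) = 4*(0*1) = 4*0 = 0)
I(-4)*((21 + 9)*w) = 0*((21 + 9)*17) = 0*(30*17) = 0*510 = 0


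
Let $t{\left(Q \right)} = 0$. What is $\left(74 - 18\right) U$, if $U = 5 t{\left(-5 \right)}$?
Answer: $0$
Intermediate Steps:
$U = 0$ ($U = 5 \cdot 0 = 0$)
$\left(74 - 18\right) U = \left(74 - 18\right) 0 = 56 \cdot 0 = 0$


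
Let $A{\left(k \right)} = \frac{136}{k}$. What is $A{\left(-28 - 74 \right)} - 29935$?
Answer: $- \frac{89809}{3} \approx -29936.0$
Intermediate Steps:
$A{\left(-28 - 74 \right)} - 29935 = \frac{136}{-28 - 74} - 29935 = \frac{136}{-102} - 29935 = 136 \left(- \frac{1}{102}\right) - 29935 = - \frac{4}{3} - 29935 = - \frac{89809}{3}$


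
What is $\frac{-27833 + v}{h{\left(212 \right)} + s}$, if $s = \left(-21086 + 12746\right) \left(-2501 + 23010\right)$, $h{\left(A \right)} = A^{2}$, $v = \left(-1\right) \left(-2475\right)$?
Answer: $\frac{12679}{85500058} \approx 0.00014829$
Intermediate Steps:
$v = 2475$
$s = -171045060$ ($s = \left(-8340\right) 20509 = -171045060$)
$\frac{-27833 + v}{h{\left(212 \right)} + s} = \frac{-27833 + 2475}{212^{2} - 171045060} = - \frac{25358}{44944 - 171045060} = - \frac{25358}{-171000116} = \left(-25358\right) \left(- \frac{1}{171000116}\right) = \frac{12679}{85500058}$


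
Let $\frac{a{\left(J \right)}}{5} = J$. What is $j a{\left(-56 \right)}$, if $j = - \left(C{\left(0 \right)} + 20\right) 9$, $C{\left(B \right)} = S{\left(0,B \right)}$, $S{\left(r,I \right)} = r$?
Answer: $50400$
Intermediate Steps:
$C{\left(B \right)} = 0$
$a{\left(J \right)} = 5 J$
$j = -180$ ($j = - \left(0 + 20\right) 9 = - 20 \cdot 9 = \left(-1\right) 180 = -180$)
$j a{\left(-56 \right)} = - 180 \cdot 5 \left(-56\right) = \left(-180\right) \left(-280\right) = 50400$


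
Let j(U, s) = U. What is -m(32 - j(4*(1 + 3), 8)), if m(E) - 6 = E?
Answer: -22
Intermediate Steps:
m(E) = 6 + E
-m(32 - j(4*(1 + 3), 8)) = -(6 + (32 - 4*(1 + 3))) = -(6 + (32 - 4*4)) = -(6 + (32 - 1*16)) = -(6 + (32 - 16)) = -(6 + 16) = -1*22 = -22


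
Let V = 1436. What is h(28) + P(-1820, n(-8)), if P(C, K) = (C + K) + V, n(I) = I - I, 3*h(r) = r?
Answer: -1124/3 ≈ -374.67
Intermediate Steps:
h(r) = r/3
n(I) = 0
P(C, K) = 1436 + C + K (P(C, K) = (C + K) + 1436 = 1436 + C + K)
h(28) + P(-1820, n(-8)) = (1/3)*28 + (1436 - 1820 + 0) = 28/3 - 384 = -1124/3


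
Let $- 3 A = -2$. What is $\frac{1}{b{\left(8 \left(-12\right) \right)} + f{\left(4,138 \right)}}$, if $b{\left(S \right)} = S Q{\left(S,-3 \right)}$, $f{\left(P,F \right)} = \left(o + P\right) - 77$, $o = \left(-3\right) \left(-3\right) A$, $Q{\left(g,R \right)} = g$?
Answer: $\frac{1}{9149} \approx 0.0001093$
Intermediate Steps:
$A = \frac{2}{3}$ ($A = \left(- \frac{1}{3}\right) \left(-2\right) = \frac{2}{3} \approx 0.66667$)
$o = 6$ ($o = \left(-3\right) \left(-3\right) \frac{2}{3} = 9 \cdot \frac{2}{3} = 6$)
$f{\left(P,F \right)} = -71 + P$ ($f{\left(P,F \right)} = \left(6 + P\right) - 77 = -71 + P$)
$b{\left(S \right)} = S^{2}$ ($b{\left(S \right)} = S S = S^{2}$)
$\frac{1}{b{\left(8 \left(-12\right) \right)} + f{\left(4,138 \right)}} = \frac{1}{\left(8 \left(-12\right)\right)^{2} + \left(-71 + 4\right)} = \frac{1}{\left(-96\right)^{2} - 67} = \frac{1}{9216 - 67} = \frac{1}{9149}$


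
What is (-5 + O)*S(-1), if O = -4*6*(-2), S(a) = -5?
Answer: -215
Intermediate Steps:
O = 48 (O = -24*(-2) = 48)
(-5 + O)*S(-1) = (-5 + 48)*(-5) = 43*(-5) = -215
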